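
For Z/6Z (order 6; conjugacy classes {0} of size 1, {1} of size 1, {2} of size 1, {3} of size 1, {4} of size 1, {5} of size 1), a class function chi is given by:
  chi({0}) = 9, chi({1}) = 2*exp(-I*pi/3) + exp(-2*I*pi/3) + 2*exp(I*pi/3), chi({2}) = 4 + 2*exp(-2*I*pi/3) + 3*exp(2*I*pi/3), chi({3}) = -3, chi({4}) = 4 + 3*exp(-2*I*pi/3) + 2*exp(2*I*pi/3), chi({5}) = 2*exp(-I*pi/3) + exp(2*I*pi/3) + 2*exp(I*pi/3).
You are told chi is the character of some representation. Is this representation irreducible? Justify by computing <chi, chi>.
Not irreducible (reducible): <chi, chi> = 17 > 1.

Explanation: <chi, chi> = (1/|G|) sum_C |C| * |chi(C)|^2 = (1/6)[1*|9|^2 + 1*|2*exp(-I*pi/3) + exp(-2*I*pi/3) + 2*exp(I*pi/3)|^2 + 1*|4 + 2*exp(-2*I*pi/3) + 3*exp(2*I*pi/3)|^2 + 1*|-3|^2 + 1*|4 + 3*exp(-2*I*pi/3) + 2*exp(2*I*pi/3)|^2 + 1*|2*exp(-I*pi/3) + exp(2*I*pi/3) + 2*exp(I*pi/3)|^2]
  = (1/6)[(81) + (3) + (3) + (9) + (3) + (3)] = 102/6 = 17.
(Exp terms are combined using exp(i*s)*conj(exp(i*t)) = exp(i*(s-t)), and sums of them are collapsed using the identity that for every m > 1 the m distinct m-th roots of unity sum to 0, e.g. 1 + exp(2*I*pi/3) + exp(-2*I*pi/3) = 0.)
A character is irreducible iff <chi, chi> = 1, so this representation is reducible.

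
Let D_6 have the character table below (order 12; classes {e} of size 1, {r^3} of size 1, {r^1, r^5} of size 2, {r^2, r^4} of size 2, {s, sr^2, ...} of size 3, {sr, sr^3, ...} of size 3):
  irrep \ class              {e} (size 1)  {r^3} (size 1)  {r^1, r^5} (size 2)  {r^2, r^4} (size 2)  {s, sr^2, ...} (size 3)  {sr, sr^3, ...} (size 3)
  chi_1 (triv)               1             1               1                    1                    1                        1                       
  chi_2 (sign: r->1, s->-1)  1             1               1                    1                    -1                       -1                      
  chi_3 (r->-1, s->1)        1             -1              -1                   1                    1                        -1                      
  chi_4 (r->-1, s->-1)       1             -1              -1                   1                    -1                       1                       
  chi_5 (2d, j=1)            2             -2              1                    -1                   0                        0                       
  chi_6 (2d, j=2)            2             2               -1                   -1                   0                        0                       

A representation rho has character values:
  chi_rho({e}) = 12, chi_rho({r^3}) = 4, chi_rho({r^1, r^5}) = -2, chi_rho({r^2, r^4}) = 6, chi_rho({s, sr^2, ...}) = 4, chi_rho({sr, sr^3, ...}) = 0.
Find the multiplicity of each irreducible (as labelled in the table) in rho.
Multiplicities: chi_1: 3, chi_2: 1, chi_3: 3, chi_4: 1, chi_5: 0, chi_6: 2.

Proof sketch: Use <chi_rho, chi> = (1/|G|) sum_C |C| * chi_rho(C) * conj(chi(C)) with |G| = 12 for each irreducible chi in the table:
  <chi_rho, chi_1> = (1/12)[1*(12)*conj(1) + 1*(4)*conj(1) + 2*(-2)*conj(1) + 2*(6)*conj(1) + 3*(4)*conj(1) + 3*(0)*conj(1)]
      = (1/12)[(12) + (4) + (-4) + (12) + (12) + (0)] = 36/12 = 3
  <chi_rho, chi_2> = (1/12)[1*(12)*conj(1) + 1*(4)*conj(1) + 2*(-2)*conj(1) + 2*(6)*conj(1) + 3*(4)*conj(-1) + 3*(0)*conj(-1)]
      = (1/12)[(12) + (4) + (-4) + (12) + (-12) + (0)] = 12/12 = 1
  <chi_rho, chi_3> = (1/12)[1*(12)*conj(1) + 1*(4)*conj(-1) + 2*(-2)*conj(-1) + 2*(6)*conj(1) + 3*(4)*conj(1) + 3*(0)*conj(-1)]
      = (1/12)[(12) + (-4) + (4) + (12) + (12) + (0)] = 36/12 = 3
  <chi_rho, chi_4> = (1/12)[1*(12)*conj(1) + 1*(4)*conj(-1) + 2*(-2)*conj(-1) + 2*(6)*conj(1) + 3*(4)*conj(-1) + 3*(0)*conj(1)]
      = (1/12)[(12) + (-4) + (4) + (12) + (-12) + (0)] = 12/12 = 1
  <chi_rho, chi_5> = (1/12)[1*(12)*conj(2) + 1*(4)*conj(-2) + 2*(-2)*conj(1) + 2*(6)*conj(-1) + 3*(4)*conj(0) + 3*(0)*conj(0)]
      = (1/12)[(24) + (-8) + (-4) + (-12) + (0) + (0)] = 0/12 = 0
  <chi_rho, chi_6> = (1/12)[1*(12)*conj(2) + 1*(4)*conj(2) + 2*(-2)*conj(-1) + 2*(6)*conj(-1) + 3*(4)*conj(0) + 3*(0)*conj(0)]
      = (1/12)[(24) + (8) + (4) + (-12) + (0) + (0)] = 24/12 = 2
Dimension check: dim(rho) = sum (mult * dim) = 3*1 + 1*1 + 3*1 + 1*1 + 0*2 + 2*2 = 12 = chi_rho(e) = 12.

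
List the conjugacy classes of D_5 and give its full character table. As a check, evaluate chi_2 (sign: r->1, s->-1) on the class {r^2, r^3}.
Conjugacy classes: {e} of size 1, {r^1, r^4} of size 2, {r^2, r^3} of size 2, {s, sr, ..., sr^4} of size 5.
Character table:
  irrep \ class              {e} (size 1)  {r^1, r^4} (size 2)  {r^2, r^3} (size 2)  {s, sr, ..., sr^4} (size 5)
  chi_1 (triv)               1             1                    1                    1                          
  chi_2 (sign: r->1, s->-1)  1             1                    1                    -1                         
  chi_3 (2d, j=1)            2             -1/2 + sqrt(5)/2     -sqrt(5)/2 - 1/2     0                          
  chi_4 (2d, j=2)            2             -sqrt(5)/2 - 1/2     -1/2 + sqrt(5)/2     0                          

Spot check: chi_2 (sign: r->1, s->-1) on {r^2, r^3} = 1.

Reasoning: D_5 has order 2*5 = 10 with 4 conjugacy classes, hence 4 irreducibles. Sum of squared dims 1 + 1 + 4 + 4 = 10 = |G|. Linear characters come from the abelianisation; the 2-dimensional irreps have character r^k -> 2*cos(2*pi*j*k/5), reflections -> 0.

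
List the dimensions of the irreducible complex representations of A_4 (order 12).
Dimensions: 1, 1, 1, 3

Justification: There are 4 irreducibles (= number of conjugacy classes). Their dimensions d_i satisfy sum d_i^2 = |G| = 12: 1 + 1 + 1 + 9 = 12.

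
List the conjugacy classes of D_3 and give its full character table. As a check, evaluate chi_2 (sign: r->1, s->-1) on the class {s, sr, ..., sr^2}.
Conjugacy classes: {e} of size 1, {r^1, r^2} of size 2, {s, sr, ..., sr^2} of size 3.
Character table:
  irrep \ class              {e} (size 1)  {r^1, r^2} (size 2)  {s, sr, ..., sr^2} (size 3)
  chi_1 (triv)               1             1                    1                          
  chi_2 (sign: r->1, s->-1)  1             1                    -1                         
  chi_3 (2d, j=1)            2             -1                   0                          

Spot check: chi_2 (sign: r->1, s->-1) on {s, sr, ..., sr^2} = -1.

D_3 has order 2*3 = 6 with 3 conjugacy classes, hence 3 irreducibles. Sum of squared dims 1 + 1 + 4 = 6 = |G|. Linear characters come from the abelianisation; the 2-dimensional irreps have character r^k -> 2*cos(2*pi*j*k/3), reflections -> 0.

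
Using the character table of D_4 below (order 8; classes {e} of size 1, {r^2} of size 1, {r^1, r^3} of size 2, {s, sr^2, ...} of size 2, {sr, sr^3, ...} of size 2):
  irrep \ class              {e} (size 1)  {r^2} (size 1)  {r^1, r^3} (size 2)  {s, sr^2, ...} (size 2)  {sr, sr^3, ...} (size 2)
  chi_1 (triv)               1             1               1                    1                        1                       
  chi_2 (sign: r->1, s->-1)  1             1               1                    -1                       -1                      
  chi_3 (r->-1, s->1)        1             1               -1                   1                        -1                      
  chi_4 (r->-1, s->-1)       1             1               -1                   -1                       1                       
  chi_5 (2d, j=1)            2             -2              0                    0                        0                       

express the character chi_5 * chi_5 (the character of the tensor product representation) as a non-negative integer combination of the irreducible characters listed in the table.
chi_5 tensor chi_5 = chi_1 + chi_2 + chi_3 + chi_4 (all other irreducibles have multiplicity 0).

Reasoning: The character of a tensor product is the pointwise product (chi_5 * chi_5)(C) = chi_5(C) * chi_5(C):
  {e}: (2)*(2), {r^2}: (-2)*(-2), {r^1, r^3}: (0)*(0), {s, sr^2, ...}: (0)*(0), {sr, sr^3, ...}: (0)*(0)
so (chi_5 * chi_5) takes values
  {e} -> 4, {r^2} -> 4, {r^1, r^3} -> 0, {s, sr^2, ...} -> 0, {sr, sr^3, ...} -> 0.
Now take the inner product of this character with each irreducible chi from the table, <chi_5*chi_5, chi> = (1/8) sum_C |C| (chi_5*chi_5)(C) conj(chi(C)):
  <chi_5*chi_5, chi_1> = (1/8)[1*(4)*conj(1) + 1*(4)*conj(1) + 2*(0)*conj(1) + 2*(0)*conj(1) + 2*(0)*conj(1)]
      = (1/8)[(4) + (4) + (0) + (0) + (0)] = 8/8 = 1
  <chi_5*chi_5, chi_2> = (1/8)[1*(4)*conj(1) + 1*(4)*conj(1) + 2*(0)*conj(1) + 2*(0)*conj(-1) + 2*(0)*conj(-1)]
      = (1/8)[(4) + (4) + (0) + (0) + (0)] = 8/8 = 1
  <chi_5*chi_5, chi_3> = (1/8)[1*(4)*conj(1) + 1*(4)*conj(1) + 2*(0)*conj(-1) + 2*(0)*conj(1) + 2*(0)*conj(-1)]
      = (1/8)[(4) + (4) + (0) + (0) + (0)] = 8/8 = 1
  <chi_5*chi_5, chi_4> = (1/8)[1*(4)*conj(1) + 1*(4)*conj(1) + 2*(0)*conj(-1) + 2*(0)*conj(-1) + 2*(0)*conj(1)]
      = (1/8)[(4) + (4) + (0) + (0) + (0)] = 8/8 = 1
  <chi_5*chi_5, chi_5> = (1/8)[1*(4)*conj(2) + 1*(4)*conj(-2) + 2*(0)*conj(0) + 2*(0)*conj(0) + 2*(0)*conj(0)]
      = (1/8)[(8) + (-8) + (0) + (0) + (0)] = 0/8 = 0
Hence the multiplicities are chi_1: 1, chi_2: 1, chi_3: 1, chi_4: 1. Dimension check: dim(chi_5)*dim(chi_5) = 2*2 = 4 and sum (mult * dim) = 1*1 + 1*1 + 1*1 + 1*1 = 4.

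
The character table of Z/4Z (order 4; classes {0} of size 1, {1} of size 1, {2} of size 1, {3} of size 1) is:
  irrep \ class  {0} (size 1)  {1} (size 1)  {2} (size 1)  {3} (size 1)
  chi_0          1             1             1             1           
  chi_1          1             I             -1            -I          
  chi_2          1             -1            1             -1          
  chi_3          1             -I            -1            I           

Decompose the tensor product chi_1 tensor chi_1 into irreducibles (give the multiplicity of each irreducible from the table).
chi_1 tensor chi_1 = chi_2 (all other irreducibles have multiplicity 0).

The character of a tensor product is the pointwise product (chi_1 * chi_1)(C) = chi_1(C) * chi_1(C):
  {0}: (1)*(1), {1}: (I)*(I), {2}: (-1)*(-1), {3}: (-I)*(-I)
so (chi_1 * chi_1) takes values
  {0} -> 1, {1} -> -1, {2} -> 1, {3} -> -1.
Now take the inner product of this character with each irreducible chi from the table, <chi_1*chi_1, chi> = (1/4) sum_C |C| (chi_1*chi_1)(C) conj(chi(C)):
  <chi_1*chi_1, chi_0> = (1/4)[1*(1)*conj(1) + 1*(-1)*conj(1) + 1*(1)*conj(1) + 1*(-1)*conj(1)]
      = (1/4)[(1) + (-1) + (1) + (-1)] = 0/4 = 0
  <chi_1*chi_1, chi_1> = (1/4)[1*(1)*conj(1) + 1*(-1)*conj(I) + 1*(1)*conj(-1) + 1*(-1)*conj(-I)]
      = (1/4)[(1) + (I) + (-1) + (-I)] = 0/4 = 0
  <chi_1*chi_1, chi_2> = (1/4)[1*(1)*conj(1) + 1*(-1)*conj(-1) + 1*(1)*conj(1) + 1*(-1)*conj(-1)]
      = (1/4)[(1) + (1) + (1) + (1)] = 4/4 = 1
  <chi_1*chi_1, chi_3> = (1/4)[1*(1)*conj(1) + 1*(-1)*conj(-I) + 1*(1)*conj(-1) + 1*(-1)*conj(I)]
      = (1/4)[(1) + (-I) + (-1) + (I)] = 0/4 = 0
(Exp terms are combined using exp(i*s)*conj(exp(i*t)) = exp(i*(s-t)), and sums of them are collapsed using the identity that for every m > 1 the m distinct m-th roots of unity sum to 0, e.g. 1 + exp(2*I*pi/3) + exp(-2*I*pi/3) = 0.)
Hence the multiplicities are chi_2: 1. Dimension check: dim(chi_1)*dim(chi_1) = 1*1 = 1 and sum (mult * dim) = 1*1 = 1.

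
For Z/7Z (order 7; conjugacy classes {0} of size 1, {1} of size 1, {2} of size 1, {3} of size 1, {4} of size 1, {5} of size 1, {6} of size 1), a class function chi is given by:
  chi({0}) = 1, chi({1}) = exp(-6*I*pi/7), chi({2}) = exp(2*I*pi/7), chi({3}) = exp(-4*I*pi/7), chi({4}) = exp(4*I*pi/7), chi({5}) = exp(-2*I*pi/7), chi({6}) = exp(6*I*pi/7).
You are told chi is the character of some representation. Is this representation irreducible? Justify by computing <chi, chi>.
Irreducible: <chi, chi> = 1.

Why: <chi, chi> = (1/|G|) sum_C |C| * |chi(C)|^2 = (1/7)[1*|1|^2 + 1*|exp(-6*I*pi/7)|^2 + 1*|exp(2*I*pi/7)|^2 + 1*|exp(-4*I*pi/7)|^2 + 1*|exp(4*I*pi/7)|^2 + 1*|exp(-2*I*pi/7)|^2 + 1*|exp(6*I*pi/7)|^2]
  = (1/7)[(1) + (1) + (1) + (1) + (1) + (1) + (1)] = 7/7 = 1.
(Exp terms are combined using exp(i*s)*conj(exp(i*t)) = exp(i*(s-t)), and sums of them are collapsed using the identity that for every m > 1 the m distinct m-th roots of unity sum to 0, e.g. 1 + exp(2*I*pi/3) + exp(-2*I*pi/3) = 0.)
A character is irreducible iff <chi, chi> = 1, so this representation is irreducible.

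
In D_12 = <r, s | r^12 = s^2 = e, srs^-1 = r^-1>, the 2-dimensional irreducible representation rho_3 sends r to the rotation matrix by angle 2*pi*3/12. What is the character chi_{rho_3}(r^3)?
chi_{rho_3}(r^3) = 2*cos(2*pi*3*3/12) = 0

Working: rho_3(r^3) is rotation by angle 2*pi*3*3/12, whose trace is 2*cos(2*pi*3*3/12) = 0.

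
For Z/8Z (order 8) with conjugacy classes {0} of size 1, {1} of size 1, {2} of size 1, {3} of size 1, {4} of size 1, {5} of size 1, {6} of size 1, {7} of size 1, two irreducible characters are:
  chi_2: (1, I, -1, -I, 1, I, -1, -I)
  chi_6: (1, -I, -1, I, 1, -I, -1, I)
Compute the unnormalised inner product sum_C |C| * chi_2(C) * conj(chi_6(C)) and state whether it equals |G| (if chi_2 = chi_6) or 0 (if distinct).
Sum = 0; so <chi_2, chi_6> = 0 (distinct irreducibles are orthogonal).

Compute term by term over conjugacy classes (|C| * chi_2(C) * conj(chi_6(C))):
  1*(1)*conj(1) + 1*(I)*conj(-I) + 1*(-1)*conj(-1) + 1*(-I)*conj(I) + 1*(1)*conj(1) + 1*(I)*conj(-I) + 1*(-1)*conj(-1) + 1*(-I)*conj(I)
  = (1) + (-1) + (1) + (-1) + (1) + (-1) + (1) + (-1)
  = 0.
(Exp terms are combined using exp(i*s)*conj(exp(i*t)) = exp(i*(s-t)), and sums of them are collapsed using the identity that for every m > 1 the m distinct m-th roots of unity sum to 0, e.g. 1 + exp(2*I*pi/3) + exp(-2*I*pi/3) = 0.)
Dividing by |G| = 8 gives 0/8 = 0, matching the row-orthogonality relation <chi_2, chi_6> = [chi_2 = chi_6].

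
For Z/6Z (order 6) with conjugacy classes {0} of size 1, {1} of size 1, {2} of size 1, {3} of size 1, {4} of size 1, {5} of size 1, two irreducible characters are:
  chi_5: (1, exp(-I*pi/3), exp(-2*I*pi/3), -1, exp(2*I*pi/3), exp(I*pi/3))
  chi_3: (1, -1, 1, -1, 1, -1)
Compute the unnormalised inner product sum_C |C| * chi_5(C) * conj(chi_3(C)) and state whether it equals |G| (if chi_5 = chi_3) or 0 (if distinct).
Sum = 0; so <chi_5, chi_3> = 0 (distinct irreducibles are orthogonal).

Justification: Compute term by term over conjugacy classes (|C| * chi_5(C) * conj(chi_3(C))):
  1*(1)*conj(1) + 1*(exp(-I*pi/3))*conj(-1) + 1*(exp(-2*I*pi/3))*conj(1) + 1*(-1)*conj(-1) + 1*(exp(2*I*pi/3))*conj(1) + 1*(exp(I*pi/3))*conj(-1)
  = (1) + (-exp(-I*pi/3)) + (exp(-2*I*pi/3)) + (1) + (exp(2*I*pi/3)) + (-exp(I*pi/3))
  = 0.
(Exp terms are combined using exp(i*s)*conj(exp(i*t)) = exp(i*(s-t)), and sums of them are collapsed using the identity that for every m > 1 the m distinct m-th roots of unity sum to 0, e.g. 1 + exp(2*I*pi/3) + exp(-2*I*pi/3) = 0.)
Dividing by |G| = 6 gives 0/6 = 0, matching the row-orthogonality relation <chi_5, chi_3> = [chi_5 = chi_3].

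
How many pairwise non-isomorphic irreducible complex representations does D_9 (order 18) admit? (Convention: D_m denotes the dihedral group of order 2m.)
6

Argument: The number of irreducible complex representations of a finite group equals its number of conjugacy classes. D_9 has 6 conjugacy classes ((n+3)/2 for n odd), so D_9 (order 18) has exactly 6 irreducible complex representations.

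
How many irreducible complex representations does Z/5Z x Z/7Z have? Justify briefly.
35

Working: The number of irreducible complex representations of a finite group equals its number of conjugacy classes. Z/5Z x Z/7Z is abelian of order 35, so every element is its own conjugacy class: 35 classes, so Z/5Z x Z/7Z (order 35) has exactly 35 irreducible complex representations.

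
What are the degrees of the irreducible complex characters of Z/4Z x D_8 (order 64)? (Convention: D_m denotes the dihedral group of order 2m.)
Dimensions: 1, 1, 1, 1, 1, 1, 1, 1, 1, 1, 1, 1, 1, 1, 1, 1, 2, 2, 2, 2, 2, 2, 2, 2, 2, 2, 2, 2

Details: There are 28 irreducibles (= number of conjugacy classes). Their dimensions d_i satisfy sum d_i^2 = |G| = 64: 1 + 1 + 1 + 1 + 1 + 1 + 1 + 1 + 1 + 1 + 1 + 1 + 1 + 1 + 1 + 1 + 4 + 4 + 4 + 4 + 4 + 4 + 4 + 4 + 4 + 4 + 4 + 4 = 64. (For the product with Z/4Z: each of the 4 1-dim characters of Z/4Z tensors with each irrep of D_8, giving 4 copies of each D_8-dimension.)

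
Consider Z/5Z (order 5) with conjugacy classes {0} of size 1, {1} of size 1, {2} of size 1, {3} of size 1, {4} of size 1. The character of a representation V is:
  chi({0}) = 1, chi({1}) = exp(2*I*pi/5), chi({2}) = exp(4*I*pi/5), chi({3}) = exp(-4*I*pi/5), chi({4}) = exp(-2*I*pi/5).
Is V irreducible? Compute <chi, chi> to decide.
Irreducible: <chi, chi> = 1.

Argument: <chi, chi> = (1/|G|) sum_C |C| * |chi(C)|^2 = (1/5)[1*|1|^2 + 1*|exp(2*I*pi/5)|^2 + 1*|exp(4*I*pi/5)|^2 + 1*|exp(-4*I*pi/5)|^2 + 1*|exp(-2*I*pi/5)|^2]
  = (1/5)[(1) + (1) + (1) + (1) + (1)] = 5/5 = 1.
(Exp terms are combined using exp(i*s)*conj(exp(i*t)) = exp(i*(s-t)), and sums of them are collapsed using the identity that for every m > 1 the m distinct m-th roots of unity sum to 0, e.g. 1 + exp(2*I*pi/3) + exp(-2*I*pi/3) = 0.)
A character is irreducible iff <chi, chi> = 1, so this representation is irreducible.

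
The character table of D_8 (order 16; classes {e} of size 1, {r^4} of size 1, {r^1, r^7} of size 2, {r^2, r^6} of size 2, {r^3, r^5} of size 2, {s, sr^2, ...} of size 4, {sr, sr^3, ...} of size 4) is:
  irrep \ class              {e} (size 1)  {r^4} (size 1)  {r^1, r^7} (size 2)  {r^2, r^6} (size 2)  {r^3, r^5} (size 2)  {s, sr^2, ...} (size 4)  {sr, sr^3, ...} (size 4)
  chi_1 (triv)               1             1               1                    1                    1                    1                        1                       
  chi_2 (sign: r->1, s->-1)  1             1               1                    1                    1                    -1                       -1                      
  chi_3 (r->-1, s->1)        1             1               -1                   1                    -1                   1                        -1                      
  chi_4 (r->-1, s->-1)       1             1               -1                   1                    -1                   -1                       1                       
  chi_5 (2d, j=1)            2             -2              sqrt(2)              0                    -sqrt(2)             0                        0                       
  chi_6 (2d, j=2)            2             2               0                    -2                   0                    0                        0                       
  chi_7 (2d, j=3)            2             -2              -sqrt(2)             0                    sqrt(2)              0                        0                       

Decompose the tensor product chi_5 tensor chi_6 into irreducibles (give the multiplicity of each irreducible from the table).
chi_5 tensor chi_6 = chi_5 + chi_7 (all other irreducibles have multiplicity 0).

Working: The character of a tensor product is the pointwise product (chi_5 * chi_6)(C) = chi_5(C) * chi_6(C):
  {e}: (2)*(2), {r^4}: (-2)*(2), {r^1, r^7}: (sqrt(2))*(0), {r^2, r^6}: (0)*(-2), {r^3, r^5}: (-sqrt(2))*(0), {s, sr^2, ...}: (0)*(0), {sr, sr^3, ...}: (0)*(0)
so (chi_5 * chi_6) takes values
  {e} -> 4, {r^4} -> -4, {r^1, r^7} -> 0, {r^2, r^6} -> 0, {r^3, r^5} -> 0, {s, sr^2, ...} -> 0, {sr, sr^3, ...} -> 0.
Now take the inner product of this character with each irreducible chi from the table, <chi_5*chi_6, chi> = (1/16) sum_C |C| (chi_5*chi_6)(C) conj(chi(C)):
  <chi_5*chi_6, chi_1> = (1/16)[1*(4)*conj(1) + 1*(-4)*conj(1) + 2*(0)*conj(1) + 2*(0)*conj(1) + 2*(0)*conj(1) + 4*(0)*conj(1) + 4*(0)*conj(1)]
      = (1/16)[(4) + (-4) + (0) + (0) + (0) + (0) + (0)] = 0/16 = 0
  <chi_5*chi_6, chi_2> = (1/16)[1*(4)*conj(1) + 1*(-4)*conj(1) + 2*(0)*conj(1) + 2*(0)*conj(1) + 2*(0)*conj(1) + 4*(0)*conj(-1) + 4*(0)*conj(-1)]
      = (1/16)[(4) + (-4) + (0) + (0) + (0) + (0) + (0)] = 0/16 = 0
  <chi_5*chi_6, chi_3> = (1/16)[1*(4)*conj(1) + 1*(-4)*conj(1) + 2*(0)*conj(-1) + 2*(0)*conj(1) + 2*(0)*conj(-1) + 4*(0)*conj(1) + 4*(0)*conj(-1)]
      = (1/16)[(4) + (-4) + (0) + (0) + (0) + (0) + (0)] = 0/16 = 0
  <chi_5*chi_6, chi_4> = (1/16)[1*(4)*conj(1) + 1*(-4)*conj(1) + 2*(0)*conj(-1) + 2*(0)*conj(1) + 2*(0)*conj(-1) + 4*(0)*conj(-1) + 4*(0)*conj(1)]
      = (1/16)[(4) + (-4) + (0) + (0) + (0) + (0) + (0)] = 0/16 = 0
  <chi_5*chi_6, chi_5> = (1/16)[1*(4)*conj(2) + 1*(-4)*conj(-2) + 2*(0)*conj(sqrt(2)) + 2*(0)*conj(0) + 2*(0)*conj(-sqrt(2)) + 4*(0)*conj(0) + 4*(0)*conj(0)]
      = (1/16)[(8) + (8) + (0) + (0) + (0) + (0) + (0)] = 16/16 = 1
  <chi_5*chi_6, chi_6> = (1/16)[1*(4)*conj(2) + 1*(-4)*conj(2) + 2*(0)*conj(0) + 2*(0)*conj(-2) + 2*(0)*conj(0) + 4*(0)*conj(0) + 4*(0)*conj(0)]
      = (1/16)[(8) + (-8) + (0) + (0) + (0) + (0) + (0)] = 0/16 = 0
  <chi_5*chi_6, chi_7> = (1/16)[1*(4)*conj(2) + 1*(-4)*conj(-2) + 2*(0)*conj(-sqrt(2)) + 2*(0)*conj(0) + 2*(0)*conj(sqrt(2)) + 4*(0)*conj(0) + 4*(0)*conj(0)]
      = (1/16)[(8) + (8) + (0) + (0) + (0) + (0) + (0)] = 16/16 = 1
Hence the multiplicities are chi_5: 1, chi_7: 1. Dimension check: dim(chi_5)*dim(chi_6) = 2*2 = 4 and sum (mult * dim) = 1*2 + 1*2 = 4.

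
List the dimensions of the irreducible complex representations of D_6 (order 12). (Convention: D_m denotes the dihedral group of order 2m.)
Dimensions: 1, 1, 1, 1, 2, 2

Details: There are 6 irreducibles (= number of conjugacy classes). Their dimensions d_i satisfy sum d_i^2 = |G| = 12: 1 + 1 + 1 + 1 + 4 + 4 = 12.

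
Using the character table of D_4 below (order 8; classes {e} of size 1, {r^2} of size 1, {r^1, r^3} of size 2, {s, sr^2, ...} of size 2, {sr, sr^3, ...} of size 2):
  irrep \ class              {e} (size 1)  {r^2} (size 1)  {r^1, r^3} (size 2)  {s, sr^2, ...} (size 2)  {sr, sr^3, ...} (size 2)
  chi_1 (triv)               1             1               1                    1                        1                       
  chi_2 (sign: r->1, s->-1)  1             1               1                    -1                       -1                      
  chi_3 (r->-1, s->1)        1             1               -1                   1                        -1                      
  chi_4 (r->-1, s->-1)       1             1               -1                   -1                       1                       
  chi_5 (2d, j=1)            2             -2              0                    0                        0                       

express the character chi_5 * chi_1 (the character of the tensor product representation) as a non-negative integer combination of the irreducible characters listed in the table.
chi_5 tensor chi_1 = chi_5 (all other irreducibles have multiplicity 0).

Solution. The character of a tensor product is the pointwise product (chi_5 * chi_1)(C) = chi_5(C) * chi_1(C):
  {e}: (2)*(1), {r^2}: (-2)*(1), {r^1, r^3}: (0)*(1), {s, sr^2, ...}: (0)*(1), {sr, sr^3, ...}: (0)*(1)
so (chi_5 * chi_1) takes values
  {e} -> 2, {r^2} -> -2, {r^1, r^3} -> 0, {s, sr^2, ...} -> 0, {sr, sr^3, ...} -> 0.
Now take the inner product of this character with each irreducible chi from the table, <chi_5*chi_1, chi> = (1/8) sum_C |C| (chi_5*chi_1)(C) conj(chi(C)):
  <chi_5*chi_1, chi_1> = (1/8)[1*(2)*conj(1) + 1*(-2)*conj(1) + 2*(0)*conj(1) + 2*(0)*conj(1) + 2*(0)*conj(1)]
      = (1/8)[(2) + (-2) + (0) + (0) + (0)] = 0/8 = 0
  <chi_5*chi_1, chi_2> = (1/8)[1*(2)*conj(1) + 1*(-2)*conj(1) + 2*(0)*conj(1) + 2*(0)*conj(-1) + 2*(0)*conj(-1)]
      = (1/8)[(2) + (-2) + (0) + (0) + (0)] = 0/8 = 0
  <chi_5*chi_1, chi_3> = (1/8)[1*(2)*conj(1) + 1*(-2)*conj(1) + 2*(0)*conj(-1) + 2*(0)*conj(1) + 2*(0)*conj(-1)]
      = (1/8)[(2) + (-2) + (0) + (0) + (0)] = 0/8 = 0
  <chi_5*chi_1, chi_4> = (1/8)[1*(2)*conj(1) + 1*(-2)*conj(1) + 2*(0)*conj(-1) + 2*(0)*conj(-1) + 2*(0)*conj(1)]
      = (1/8)[(2) + (-2) + (0) + (0) + (0)] = 0/8 = 0
  <chi_5*chi_1, chi_5> = (1/8)[1*(2)*conj(2) + 1*(-2)*conj(-2) + 2*(0)*conj(0) + 2*(0)*conj(0) + 2*(0)*conj(0)]
      = (1/8)[(4) + (4) + (0) + (0) + (0)] = 8/8 = 1
Hence the multiplicities are chi_5: 1. Dimension check: dim(chi_5)*dim(chi_1) = 2*1 = 2 and sum (mult * dim) = 1*2 = 2.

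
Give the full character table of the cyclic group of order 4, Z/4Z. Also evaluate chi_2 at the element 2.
Character table of Z/4Z (irreps indexed chi_0,...,chi_3 with chi_k(m) = zeta_4^(k*m), zeta_4 = exp(2*pi*i/4)):
  irrep \ class  {0} (size 1)  {1} (size 1)  {2} (size 1)  {3} (size 1)
  chi_0          1             1             1             1           
  chi_1          1             I             -1            -I          
  chi_2          1             -1            1             -1          
  chi_3          1             -I            -1            I           

Spot check: chi_2(2) = zeta_4^(2*2) = zeta_4^4 = 1.

Why: Z/4Z is abelian, so all 4 irreducible complex representations are 1-dimensional. They are given by chi_k(m) = zeta_4^(k*m) for k = 0,...,3. Row orthogonality: sum_m chi_k(m) conj(chi_l(m)) = 4 * [k = l].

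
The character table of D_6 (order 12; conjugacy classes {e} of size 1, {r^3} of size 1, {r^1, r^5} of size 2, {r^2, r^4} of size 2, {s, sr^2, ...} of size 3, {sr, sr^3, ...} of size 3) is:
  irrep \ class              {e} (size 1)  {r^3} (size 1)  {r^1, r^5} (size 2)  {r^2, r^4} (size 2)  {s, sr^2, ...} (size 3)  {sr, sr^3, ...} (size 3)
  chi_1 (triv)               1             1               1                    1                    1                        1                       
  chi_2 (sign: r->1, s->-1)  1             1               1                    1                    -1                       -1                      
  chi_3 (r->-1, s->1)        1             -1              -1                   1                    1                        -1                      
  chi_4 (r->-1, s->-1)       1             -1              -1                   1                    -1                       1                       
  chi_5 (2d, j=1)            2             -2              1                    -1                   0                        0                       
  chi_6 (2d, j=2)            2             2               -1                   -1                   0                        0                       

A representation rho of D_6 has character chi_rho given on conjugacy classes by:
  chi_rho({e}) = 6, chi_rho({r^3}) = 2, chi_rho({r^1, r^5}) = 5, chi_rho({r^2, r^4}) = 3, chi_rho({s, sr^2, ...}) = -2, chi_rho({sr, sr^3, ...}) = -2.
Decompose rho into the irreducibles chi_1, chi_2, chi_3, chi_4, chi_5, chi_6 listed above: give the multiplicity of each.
Multiplicities: chi_1: 1, chi_2: 3, chi_3: 0, chi_4: 0, chi_5: 1, chi_6: 0.

Why: Use <chi_rho, chi> = (1/|G|) sum_C |C| * chi_rho(C) * conj(chi(C)) with |G| = 12 for each irreducible chi in the table:
  <chi_rho, chi_1> = (1/12)[1*(6)*conj(1) + 1*(2)*conj(1) + 2*(5)*conj(1) + 2*(3)*conj(1) + 3*(-2)*conj(1) + 3*(-2)*conj(1)]
      = (1/12)[(6) + (2) + (10) + (6) + (-6) + (-6)] = 12/12 = 1
  <chi_rho, chi_2> = (1/12)[1*(6)*conj(1) + 1*(2)*conj(1) + 2*(5)*conj(1) + 2*(3)*conj(1) + 3*(-2)*conj(-1) + 3*(-2)*conj(-1)]
      = (1/12)[(6) + (2) + (10) + (6) + (6) + (6)] = 36/12 = 3
  <chi_rho, chi_3> = (1/12)[1*(6)*conj(1) + 1*(2)*conj(-1) + 2*(5)*conj(-1) + 2*(3)*conj(1) + 3*(-2)*conj(1) + 3*(-2)*conj(-1)]
      = (1/12)[(6) + (-2) + (-10) + (6) + (-6) + (6)] = 0/12 = 0
  <chi_rho, chi_4> = (1/12)[1*(6)*conj(1) + 1*(2)*conj(-1) + 2*(5)*conj(-1) + 2*(3)*conj(1) + 3*(-2)*conj(-1) + 3*(-2)*conj(1)]
      = (1/12)[(6) + (-2) + (-10) + (6) + (6) + (-6)] = 0/12 = 0
  <chi_rho, chi_5> = (1/12)[1*(6)*conj(2) + 1*(2)*conj(-2) + 2*(5)*conj(1) + 2*(3)*conj(-1) + 3*(-2)*conj(0) + 3*(-2)*conj(0)]
      = (1/12)[(12) + (-4) + (10) + (-6) + (0) + (0)] = 12/12 = 1
  <chi_rho, chi_6> = (1/12)[1*(6)*conj(2) + 1*(2)*conj(2) + 2*(5)*conj(-1) + 2*(3)*conj(-1) + 3*(-2)*conj(0) + 3*(-2)*conj(0)]
      = (1/12)[(12) + (4) + (-10) + (-6) + (0) + (0)] = 0/12 = 0
Dimension check: dim(rho) = sum (mult * dim) = 1*1 + 3*1 + 0*1 + 0*1 + 1*2 + 0*2 = 6 = chi_rho(e) = 6.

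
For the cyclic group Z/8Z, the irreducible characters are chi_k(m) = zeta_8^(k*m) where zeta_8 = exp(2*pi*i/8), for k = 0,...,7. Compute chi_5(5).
chi_5(5) = zeta_8^25 = exp(I*pi/4)

Argument: chi_5(5) = zeta_8^(5*5) = zeta_8^25. Since zeta_8^8 = 1, this equals zeta_8^1 = exp(2*pi*i*1/8) = exp(I*pi/4).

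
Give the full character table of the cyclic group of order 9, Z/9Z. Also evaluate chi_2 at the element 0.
Character table of Z/9Z (irreps indexed chi_0,...,chi_8 with chi_k(m) = zeta_9^(k*m), zeta_9 = exp(2*pi*i/9)):
  irrep \ class  {0} (size 1)  {1} (size 1)    {2} (size 1)    {3} (size 1)    {4} (size 1)    {5} (size 1)    {6} (size 1)    {7} (size 1)    {8} (size 1)  
  chi_0          1             1               1               1               1               1               1               1               1             
  chi_1          1             exp(2*I*pi/9)   exp(4*I*pi/9)   exp(2*I*pi/3)   exp(8*I*pi/9)   exp(-8*I*pi/9)  exp(-2*I*pi/3)  exp(-4*I*pi/9)  exp(-2*I*pi/9)
  chi_2          1             exp(4*I*pi/9)   exp(8*I*pi/9)   exp(-2*I*pi/3)  exp(-2*I*pi/9)  exp(2*I*pi/9)   exp(2*I*pi/3)   exp(-8*I*pi/9)  exp(-4*I*pi/9)
  chi_3          1             exp(2*I*pi/3)   exp(-2*I*pi/3)  1               exp(2*I*pi/3)   exp(-2*I*pi/3)  1               exp(2*I*pi/3)   exp(-2*I*pi/3)
  chi_4          1             exp(8*I*pi/9)   exp(-2*I*pi/9)  exp(2*I*pi/3)   exp(-4*I*pi/9)  exp(4*I*pi/9)   exp(-2*I*pi/3)  exp(2*I*pi/9)   exp(-8*I*pi/9)
  chi_5          1             exp(-8*I*pi/9)  exp(2*I*pi/9)   exp(-2*I*pi/3)  exp(4*I*pi/9)   exp(-4*I*pi/9)  exp(2*I*pi/3)   exp(-2*I*pi/9)  exp(8*I*pi/9) 
  chi_6          1             exp(-2*I*pi/3)  exp(2*I*pi/3)   1               exp(-2*I*pi/3)  exp(2*I*pi/3)   1               exp(-2*I*pi/3)  exp(2*I*pi/3) 
  chi_7          1             exp(-4*I*pi/9)  exp(-8*I*pi/9)  exp(2*I*pi/3)   exp(2*I*pi/9)   exp(-2*I*pi/9)  exp(-2*I*pi/3)  exp(8*I*pi/9)   exp(4*I*pi/9) 
  chi_8          1             exp(-2*I*pi/9)  exp(-4*I*pi/9)  exp(-2*I*pi/3)  exp(-8*I*pi/9)  exp(8*I*pi/9)   exp(2*I*pi/3)   exp(4*I*pi/9)   exp(2*I*pi/9) 

Spot check: chi_2(0) = zeta_9^(2*0) = zeta_9^0 = 1.

Derivation: Z/9Z is abelian, so all 9 irreducible complex representations are 1-dimensional. They are given by chi_k(m) = zeta_9^(k*m) for k = 0,...,8. Row orthogonality: sum_m chi_k(m) conj(chi_l(m)) = 9 * [k = l].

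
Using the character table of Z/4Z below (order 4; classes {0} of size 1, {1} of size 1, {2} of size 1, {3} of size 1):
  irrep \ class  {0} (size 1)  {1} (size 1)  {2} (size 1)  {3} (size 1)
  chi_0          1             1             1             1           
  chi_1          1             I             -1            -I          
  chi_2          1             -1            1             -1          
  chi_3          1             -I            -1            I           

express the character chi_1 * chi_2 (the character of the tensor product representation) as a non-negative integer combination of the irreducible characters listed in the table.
chi_1 tensor chi_2 = chi_3 (all other irreducibles have multiplicity 0).

Proof sketch: The character of a tensor product is the pointwise product (chi_1 * chi_2)(C) = chi_1(C) * chi_2(C):
  {0}: (1)*(1), {1}: (I)*(-1), {2}: (-1)*(1), {3}: (-I)*(-1)
so (chi_1 * chi_2) takes values
  {0} -> 1, {1} -> -I, {2} -> -1, {3} -> I.
Now take the inner product of this character with each irreducible chi from the table, <chi_1*chi_2, chi> = (1/4) sum_C |C| (chi_1*chi_2)(C) conj(chi(C)):
  <chi_1*chi_2, chi_0> = (1/4)[1*(1)*conj(1) + 1*(-I)*conj(1) + 1*(-1)*conj(1) + 1*(I)*conj(1)]
      = (1/4)[(1) + (-I) + (-1) + (I)] = 0/4 = 0
  <chi_1*chi_2, chi_1> = (1/4)[1*(1)*conj(1) + 1*(-I)*conj(I) + 1*(-1)*conj(-1) + 1*(I)*conj(-I)]
      = (1/4)[(1) + (-1) + (1) + (-1)] = 0/4 = 0
  <chi_1*chi_2, chi_2> = (1/4)[1*(1)*conj(1) + 1*(-I)*conj(-1) + 1*(-1)*conj(1) + 1*(I)*conj(-1)]
      = (1/4)[(1) + (I) + (-1) + (-I)] = 0/4 = 0
  <chi_1*chi_2, chi_3> = (1/4)[1*(1)*conj(1) + 1*(-I)*conj(-I) + 1*(-1)*conj(-1) + 1*(I)*conj(I)]
      = (1/4)[(1) + (1) + (1) + (1)] = 4/4 = 1
(Exp terms are combined using exp(i*s)*conj(exp(i*t)) = exp(i*(s-t)), and sums of them are collapsed using the identity that for every m > 1 the m distinct m-th roots of unity sum to 0, e.g. 1 + exp(2*I*pi/3) + exp(-2*I*pi/3) = 0.)
Hence the multiplicities are chi_3: 1. Dimension check: dim(chi_1)*dim(chi_2) = 1*1 = 1 and sum (mult * dim) = 1*1 = 1.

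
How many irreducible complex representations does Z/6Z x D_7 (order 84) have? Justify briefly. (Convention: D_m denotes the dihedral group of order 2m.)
30

Argument: The number of irreducible complex representations of a finite group equals its number of conjugacy classes. For a direct product, #classes(G x H) = #classes(G) * #classes(H). Z/6Z has 6 classes (abelian), D_7 has 5 classes, so 6 * 5 = 30, so Z/6Z x D_7 (order 84) has exactly 30 irreducible complex representations.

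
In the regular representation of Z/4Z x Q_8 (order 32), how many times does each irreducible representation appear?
Each irreducible V_i of dimension d_i appears with multiplicity d_i, i.e. rho_reg = (direct sum over all irreducibles V_i) d_i V_i. The irreducible dimensions for Z/4Z x Q_8 are 1, 1, 1, 1, 1, 1, 1, 1, 1, 1, 1, 1, 1, 1, 1, 1, 2, 2, 2, 2: 16 irreducibles of dimension 1, each with multiplicity 1; 4 irreducibles of dimension 2, each with multiplicity 2. Total dimension 16*1*1 + 4*2*2 = 32 = |G|.

Derivation: General theorem: in the regular representation of a finite group G, each irreducible appears with multiplicity equal to its dimension. Check: dim(rho_reg) = sum d_i^2 = 1 + 1 + 1 + 1 + 1 + 1 + 1 + 1 + 1 + 1 + 1 + 1 + 1 + 1 + 1 + 1 + 4 + 4 + 4 + 4 = 32 = |G|.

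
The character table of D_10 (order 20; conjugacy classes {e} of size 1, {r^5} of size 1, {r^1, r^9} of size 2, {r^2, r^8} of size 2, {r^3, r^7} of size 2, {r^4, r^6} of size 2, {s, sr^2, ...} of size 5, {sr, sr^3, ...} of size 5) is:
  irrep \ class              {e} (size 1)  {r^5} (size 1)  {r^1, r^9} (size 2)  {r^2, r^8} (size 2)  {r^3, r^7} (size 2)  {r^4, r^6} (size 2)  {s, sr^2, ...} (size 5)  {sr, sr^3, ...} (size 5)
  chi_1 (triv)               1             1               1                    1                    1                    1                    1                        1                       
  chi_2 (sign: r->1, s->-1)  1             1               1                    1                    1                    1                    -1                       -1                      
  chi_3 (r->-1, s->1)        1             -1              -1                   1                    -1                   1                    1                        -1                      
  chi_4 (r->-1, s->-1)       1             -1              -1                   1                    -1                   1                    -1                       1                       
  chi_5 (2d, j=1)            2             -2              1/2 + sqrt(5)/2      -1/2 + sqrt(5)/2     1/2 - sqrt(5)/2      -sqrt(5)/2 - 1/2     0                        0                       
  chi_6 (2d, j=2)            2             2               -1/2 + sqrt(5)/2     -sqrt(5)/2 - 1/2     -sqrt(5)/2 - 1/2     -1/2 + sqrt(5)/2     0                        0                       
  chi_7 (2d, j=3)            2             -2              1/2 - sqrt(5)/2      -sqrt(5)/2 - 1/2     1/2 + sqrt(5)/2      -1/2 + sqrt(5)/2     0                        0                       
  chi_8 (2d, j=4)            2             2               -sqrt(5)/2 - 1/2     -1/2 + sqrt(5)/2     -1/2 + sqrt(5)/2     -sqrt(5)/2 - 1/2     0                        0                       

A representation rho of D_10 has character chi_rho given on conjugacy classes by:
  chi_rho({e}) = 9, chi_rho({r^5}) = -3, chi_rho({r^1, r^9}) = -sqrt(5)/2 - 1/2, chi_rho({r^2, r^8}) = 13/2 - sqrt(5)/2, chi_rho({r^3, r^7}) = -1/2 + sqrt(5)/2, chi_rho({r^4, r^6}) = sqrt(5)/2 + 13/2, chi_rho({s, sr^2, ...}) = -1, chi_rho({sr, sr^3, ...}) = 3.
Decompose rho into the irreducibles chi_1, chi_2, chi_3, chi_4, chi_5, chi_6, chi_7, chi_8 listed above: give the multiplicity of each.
Multiplicities: chi_1: 2, chi_2: 1, chi_3: 1, chi_4: 3, chi_5: 0, chi_6: 0, chi_7: 1, chi_8: 0.

Use <chi_rho, chi> = (1/|G|) sum_C |C| * chi_rho(C) * conj(chi(C)) with |G| = 20 for each irreducible chi in the table:
  <chi_rho, chi_1> = (1/20)[1*(9)*conj(1) + 1*(-3)*conj(1) + 2*(-sqrt(5)/2 - 1/2)*conj(1) + 2*(13/2 - sqrt(5)/2)*conj(1) + 2*(-1/2 + sqrt(5)/2)*conj(1) + 2*(sqrt(5)/2 + 13/2)*conj(1) + 5*(-1)*conj(1) + 5*(3)*conj(1)]
      = (1/20)[(9) + (-3) + (-sqrt(5) - 1) + (13 - sqrt(5)) + (-1 + sqrt(5)) + (sqrt(5) + 13) + (-5) + (15)] = 40/20 = 2
  <chi_rho, chi_2> = (1/20)[1*(9)*conj(1) + 1*(-3)*conj(1) + 2*(-sqrt(5)/2 - 1/2)*conj(1) + 2*(13/2 - sqrt(5)/2)*conj(1) + 2*(-1/2 + sqrt(5)/2)*conj(1) + 2*(sqrt(5)/2 + 13/2)*conj(1) + 5*(-1)*conj(-1) + 5*(3)*conj(-1)]
      = (1/20)[(9) + (-3) + (-sqrt(5) - 1) + (13 - sqrt(5)) + (-1 + sqrt(5)) + (sqrt(5) + 13) + (5) + (-15)] = 20/20 = 1
  <chi_rho, chi_3> = (1/20)[1*(9)*conj(1) + 1*(-3)*conj(-1) + 2*(-sqrt(5)/2 - 1/2)*conj(-1) + 2*(13/2 - sqrt(5)/2)*conj(1) + 2*(-1/2 + sqrt(5)/2)*conj(-1) + 2*(sqrt(5)/2 + 13/2)*conj(1) + 5*(-1)*conj(1) + 5*(3)*conj(-1)]
      = (1/20)[(9) + (3) + (1 + sqrt(5)) + (13 - sqrt(5)) + (1 - sqrt(5)) + (sqrt(5) + 13) + (-5) + (-15)] = 20/20 = 1
  <chi_rho, chi_4> = (1/20)[1*(9)*conj(1) + 1*(-3)*conj(-1) + 2*(-sqrt(5)/2 - 1/2)*conj(-1) + 2*(13/2 - sqrt(5)/2)*conj(1) + 2*(-1/2 + sqrt(5)/2)*conj(-1) + 2*(sqrt(5)/2 + 13/2)*conj(1) + 5*(-1)*conj(-1) + 5*(3)*conj(1)]
      = (1/20)[(9) + (3) + (1 + sqrt(5)) + (13 - sqrt(5)) + (1 - sqrt(5)) + (sqrt(5) + 13) + (5) + (15)] = 60/20 = 3
  <chi_rho, chi_5> = (1/20)[1*(9)*conj(2) + 1*(-3)*conj(-2) + 2*(-sqrt(5)/2 - 1/2)*conj(1/2 + sqrt(5)/2) + 2*(13/2 - sqrt(5)/2)*conj(-1/2 + sqrt(5)/2) + 2*(-1/2 + sqrt(5)/2)*conj(1/2 - sqrt(5)/2) + 2*(sqrt(5)/2 + 13/2)*conj(-sqrt(5)/2 - 1/2) + 5*(-1)*conj(0) + 5*(3)*conj(0)]
      = (1/20)[(18) + (6) + (-3 - sqrt(5)) + (-9 + 7*sqrt(5)) + (-3 + sqrt(5)) + (-7*sqrt(5) - 9) + (0) + (0)] = 0/20 = 0
  <chi_rho, chi_6> = (1/20)[1*(9)*conj(2) + 1*(-3)*conj(2) + 2*(-sqrt(5)/2 - 1/2)*conj(-1/2 + sqrt(5)/2) + 2*(13/2 - sqrt(5)/2)*conj(-sqrt(5)/2 - 1/2) + 2*(-1/2 + sqrt(5)/2)*conj(-sqrt(5)/2 - 1/2) + 2*(sqrt(5)/2 + 13/2)*conj(-1/2 + sqrt(5)/2) + 5*(-1)*conj(0) + 5*(3)*conj(0)]
      = (1/20)[(18) + (-6) + (-2) + (-6*sqrt(5) - 4) + (-2) + (-4 + 6*sqrt(5)) + (0) + (0)] = 0/20 = 0
  <chi_rho, chi_7> = (1/20)[1*(9)*conj(2) + 1*(-3)*conj(-2) + 2*(-sqrt(5)/2 - 1/2)*conj(1/2 - sqrt(5)/2) + 2*(13/2 - sqrt(5)/2)*conj(-sqrt(5)/2 - 1/2) + 2*(-1/2 + sqrt(5)/2)*conj(1/2 + sqrt(5)/2) + 2*(sqrt(5)/2 + 13/2)*conj(-1/2 + sqrt(5)/2) + 5*(-1)*conj(0) + 5*(3)*conj(0)]
      = (1/20)[(18) + (6) + (2) + (-6*sqrt(5) - 4) + (2) + (-4 + 6*sqrt(5)) + (0) + (0)] = 20/20 = 1
  <chi_rho, chi_8> = (1/20)[1*(9)*conj(2) + 1*(-3)*conj(2) + 2*(-sqrt(5)/2 - 1/2)*conj(-sqrt(5)/2 - 1/2) + 2*(13/2 - sqrt(5)/2)*conj(-1/2 + sqrt(5)/2) + 2*(-1/2 + sqrt(5)/2)*conj(-1/2 + sqrt(5)/2) + 2*(sqrt(5)/2 + 13/2)*conj(-sqrt(5)/2 - 1/2) + 5*(-1)*conj(0) + 5*(3)*conj(0)]
      = (1/20)[(18) + (-6) + (sqrt(5) + 3) + (-9 + 7*sqrt(5)) + (3 - sqrt(5)) + (-7*sqrt(5) - 9) + (0) + (0)] = 0/20 = 0
Dimension check: dim(rho) = sum (mult * dim) = 2*1 + 1*1 + 1*1 + 3*1 + 0*2 + 0*2 + 1*2 + 0*2 = 9 = chi_rho(e) = 9.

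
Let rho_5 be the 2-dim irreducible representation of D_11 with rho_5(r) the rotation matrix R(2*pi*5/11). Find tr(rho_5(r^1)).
chi_{rho_5}(r^1) = 2*cos(2*pi*5*1/11) = -2*cos(pi/11)

Details: rho_5(r^1) is rotation by angle 2*pi*5*1/11, whose trace is 2*cos(2*pi*5*1/11) = -2*cos(pi/11).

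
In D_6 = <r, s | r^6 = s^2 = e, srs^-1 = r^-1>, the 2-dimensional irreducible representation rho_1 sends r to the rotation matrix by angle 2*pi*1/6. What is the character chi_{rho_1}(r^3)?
chi_{rho_1}(r^3) = 2*cos(2*pi*1*3/6) = -2

Proof sketch: rho_1(r^3) is rotation by angle 2*pi*1*3/6, whose trace is 2*cos(2*pi*1*3/6) = -2.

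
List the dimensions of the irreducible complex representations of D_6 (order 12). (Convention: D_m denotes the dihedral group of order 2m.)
Dimensions: 1, 1, 1, 1, 2, 2

There are 6 irreducibles (= number of conjugacy classes). Their dimensions d_i satisfy sum d_i^2 = |G| = 12: 1 + 1 + 1 + 1 + 4 + 4 = 12.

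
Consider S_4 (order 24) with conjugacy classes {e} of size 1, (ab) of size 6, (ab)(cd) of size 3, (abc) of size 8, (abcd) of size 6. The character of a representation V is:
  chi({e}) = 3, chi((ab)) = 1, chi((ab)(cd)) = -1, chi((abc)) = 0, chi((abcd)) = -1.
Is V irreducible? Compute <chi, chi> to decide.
Irreducible: <chi, chi> = 1.

Details: <chi, chi> = (1/|G|) sum_C |C| * |chi(C)|^2 = (1/24)[1*|3|^2 + 6*|1|^2 + 3*|-1|^2 + 8*|0|^2 + 6*|-1|^2]
  = (1/24)[(9) + (6) + (3) + (0) + (6)] = 24/24 = 1.
A character is irreducible iff <chi, chi> = 1, so this representation is irreducible.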